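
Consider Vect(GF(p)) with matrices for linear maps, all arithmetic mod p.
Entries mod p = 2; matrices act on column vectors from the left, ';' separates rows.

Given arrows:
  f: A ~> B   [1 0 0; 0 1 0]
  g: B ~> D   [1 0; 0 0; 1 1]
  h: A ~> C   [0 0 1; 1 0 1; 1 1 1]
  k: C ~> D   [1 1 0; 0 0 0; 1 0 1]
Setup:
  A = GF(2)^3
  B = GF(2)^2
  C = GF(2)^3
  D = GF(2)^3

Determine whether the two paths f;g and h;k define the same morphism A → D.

Answer: COMMUTES

Derivation:
1) trace f;g:
  e0=(1,0,0) f~>(1,0) g~>(1,0,1)
  e1=(0,1,0) f~>(0,1) g~>(0,0,1)
  e2=(0,0,1) f~>(0,0) g~>(0,0,0)
  result₁ = [1 0 0; 0 0 0; 1 1 0]
2) trace h;k:
  e0=(1,0,0) h~>(0,1,1) k~>(1,0,1)
  e1=(0,1,0) h~>(0,0,1) k~>(0,0,1)
  e2=(0,0,1) h~>(1,1,1) k~>(0,0,0)
  result₂ = [1 0 0; 0 0 0; 1 1 0]
Equal? same morphism ✓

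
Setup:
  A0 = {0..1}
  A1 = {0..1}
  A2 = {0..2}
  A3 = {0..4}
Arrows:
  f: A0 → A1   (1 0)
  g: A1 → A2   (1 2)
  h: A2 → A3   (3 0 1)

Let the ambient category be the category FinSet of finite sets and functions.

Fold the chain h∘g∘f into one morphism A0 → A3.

Answer: (1 0)

Work:
  0 f→1 g→2 h→1
  1 f→0 g→1 h→0
⟦path⟧: (1 0)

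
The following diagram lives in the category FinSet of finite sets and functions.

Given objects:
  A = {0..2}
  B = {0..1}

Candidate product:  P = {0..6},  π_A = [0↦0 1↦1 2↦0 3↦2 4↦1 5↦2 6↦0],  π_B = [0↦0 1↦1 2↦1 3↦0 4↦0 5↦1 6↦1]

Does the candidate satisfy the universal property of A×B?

|A|·|B| = 3·2 = 6;  |P| = 7
  → cardinalities differ; no bijection possible.

Answer: NOT A VALID PRODUCT — |P|=7 ≠ |A|·|B|=6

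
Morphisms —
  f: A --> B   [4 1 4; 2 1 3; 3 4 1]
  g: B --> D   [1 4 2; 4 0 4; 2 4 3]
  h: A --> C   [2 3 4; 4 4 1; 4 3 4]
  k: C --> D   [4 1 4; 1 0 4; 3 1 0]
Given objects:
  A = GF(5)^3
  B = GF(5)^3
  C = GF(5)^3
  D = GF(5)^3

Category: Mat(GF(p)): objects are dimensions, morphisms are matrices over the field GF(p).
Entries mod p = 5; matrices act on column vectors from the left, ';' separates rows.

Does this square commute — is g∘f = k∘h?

Answer: COMMUTES

Derivation:
1) trace f;g:
  e0=⟨1,0,0⟩ f-->⟨4,2,3⟩ g-->⟨3,3,0⟩
  e1=⟨0,1,0⟩ f-->⟨1,1,4⟩ g-->⟨3,0,3⟩
  e2=⟨0,0,1⟩ f-->⟨4,3,1⟩ g-->⟨3,0,3⟩
  composite₁ = [3 3 3; 3 0 0; 0 3 3]
2) trace h;k:
  e0=⟨1,0,0⟩ h-->⟨2,4,4⟩ k-->⟨3,3,0⟩
  e1=⟨0,1,0⟩ h-->⟨3,4,3⟩ k-->⟨3,0,3⟩
  e2=⟨0,0,1⟩ h-->⟨4,1,4⟩ k-->⟨3,0,3⟩
  composite₂ = [3 3 3; 3 0 0; 0 3 3]
Equal? equal; square commutes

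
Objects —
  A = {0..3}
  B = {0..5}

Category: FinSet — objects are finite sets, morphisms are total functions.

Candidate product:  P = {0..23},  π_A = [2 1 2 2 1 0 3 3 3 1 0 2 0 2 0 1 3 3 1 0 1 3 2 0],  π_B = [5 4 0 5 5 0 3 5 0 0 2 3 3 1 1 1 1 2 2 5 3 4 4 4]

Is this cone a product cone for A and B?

|A|·|B| = 4·6 = 24;  |P| = 24
Check the pairing map k ↦ (π_A(k), π_B(k)):
  0 -> (2,5)
  1 -> (1,4)
  2 -> (2,0)
  3 -> (2,5)  ✗ repeats pair of k=0
  4 -> (1,5)
  5 -> (0,0)
  6 -> (3,3)
  7 -> (3,5)
  8 -> (3,0)
  9 -> (1,0)
  10 -> (0,2)
  11 -> (2,3)
  12 -> (0,3)
  13 -> (2,1)
  14 -> (0,1)
  15 -> (1,1)
  16 -> (3,1)
  17 -> (3,2)
  18 -> (1,2)
  19 -> (0,5)
  20 -> (1,3)
  21 -> (3,4)
  22 -> (2,4)
  23 -> (0,4)
distinct pairs in image: 23 / 24 needed
  → (2,5) hit at k=0 and k=3

Answer: NOT A VALID PRODUCT — duplicate pair at indices 0,3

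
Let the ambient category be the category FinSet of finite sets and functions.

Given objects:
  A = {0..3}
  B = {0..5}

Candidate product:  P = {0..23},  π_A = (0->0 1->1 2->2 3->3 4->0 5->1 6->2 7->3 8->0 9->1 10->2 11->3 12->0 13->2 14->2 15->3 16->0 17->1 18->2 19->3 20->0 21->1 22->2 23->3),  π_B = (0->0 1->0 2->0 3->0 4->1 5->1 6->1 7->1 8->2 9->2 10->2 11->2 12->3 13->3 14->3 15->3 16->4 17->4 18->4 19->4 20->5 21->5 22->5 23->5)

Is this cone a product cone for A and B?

Answer: NOT A VALID PRODUCT — duplicate pair at indices 14,13

Trace:
|A|·|B| = 4·6 = 24;  |P| = 24
Check the pairing map k ↦ (π_A(k), π_B(k)):
  0 -> (0,0)
  1 -> (1,0)
  2 -> (2,0)
  3 -> (3,0)
  4 -> (0,1)
  5 -> (1,1)
  6 -> (2,1)
  7 -> (3,1)
  8 -> (0,2)
  9 -> (1,2)
  10 -> (2,2)
  11 -> (3,2)
  12 -> (0,3)
  13 -> (2,3)
  14 -> (2,3)  ✗ repeats pair of k=13
  15 -> (3,3)
  16 -> (0,4)
  17 -> (1,4)
  18 -> (2,4)
  19 -> (3,4)
  20 -> (0,5)
  21 -> (1,5)
  22 -> (2,5)
  23 -> (3,5)
distinct pairs in image: 23 / 24 needed
  → (2,3) hit at k=13 and k=14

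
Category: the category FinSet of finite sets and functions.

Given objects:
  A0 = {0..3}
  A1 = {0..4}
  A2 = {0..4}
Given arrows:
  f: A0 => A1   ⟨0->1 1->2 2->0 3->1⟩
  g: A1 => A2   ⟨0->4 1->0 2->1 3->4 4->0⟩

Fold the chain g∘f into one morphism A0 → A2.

  0 f=>1 g=>0
  1 f=>2 g=>1
  2 f=>0 g=>4
  3 f=>1 g=>0
result: ⟨0->0 1->1 2->4 3->0⟩

Answer: ⟨0->0 1->1 2->4 3->0⟩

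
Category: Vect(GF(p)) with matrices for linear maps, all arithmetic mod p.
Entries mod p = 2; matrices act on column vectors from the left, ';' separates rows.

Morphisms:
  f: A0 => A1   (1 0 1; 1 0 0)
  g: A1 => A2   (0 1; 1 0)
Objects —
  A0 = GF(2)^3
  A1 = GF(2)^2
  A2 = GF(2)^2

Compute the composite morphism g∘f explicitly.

Answer: (1 0 0; 1 0 1)

Trace:
  e0=(1,0,0) f=>(1,1) g=>(1,1)
  e1=(0,1,0) f=>(0,0) g=>(0,0)
  e2=(0,0,1) f=>(1,0) g=>(0,1)
composite: (1 0 0; 1 0 1)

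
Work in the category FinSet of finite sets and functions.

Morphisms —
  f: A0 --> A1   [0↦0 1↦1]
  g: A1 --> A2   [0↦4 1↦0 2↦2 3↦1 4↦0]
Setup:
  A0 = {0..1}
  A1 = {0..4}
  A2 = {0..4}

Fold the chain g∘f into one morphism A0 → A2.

Answer: [0↦4 1↦0]

Work:
  0 f-->0 g-->4
  1 f-->1 g-->0
⟦path⟧: [0↦4 1↦0]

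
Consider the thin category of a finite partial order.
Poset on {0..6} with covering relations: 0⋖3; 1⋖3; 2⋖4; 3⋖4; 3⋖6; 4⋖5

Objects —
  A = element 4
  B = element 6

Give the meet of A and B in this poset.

Answer: A∧B = 3

Trace:
Lower bounds of A=4 and B=6: {0,1,3}
  0 <= 3
  1 <= 3
  3 <= 3
glb = 3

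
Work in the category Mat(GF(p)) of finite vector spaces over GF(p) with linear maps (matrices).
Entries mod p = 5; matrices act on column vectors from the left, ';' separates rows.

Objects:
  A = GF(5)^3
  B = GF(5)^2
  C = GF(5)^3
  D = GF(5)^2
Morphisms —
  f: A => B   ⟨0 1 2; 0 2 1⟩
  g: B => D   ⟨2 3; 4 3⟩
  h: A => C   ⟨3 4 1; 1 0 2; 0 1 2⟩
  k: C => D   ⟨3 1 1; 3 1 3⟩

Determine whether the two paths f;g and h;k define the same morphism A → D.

Answer: COMMUTES

Work:
1) trace f;g:
  e0=⟨1,0,0⟩ f=>⟨0,0⟩ g=>⟨0,0⟩
  e1=⟨0,1,0⟩ f=>⟨1,2⟩ g=>⟨3,0⟩
  e2=⟨0,0,1⟩ f=>⟨2,1⟩ g=>⟨2,1⟩
  result₁ = ⟨0 3 2; 0 0 1⟩
2) trace h;k:
  e0=⟨1,0,0⟩ h=>⟨3,1,0⟩ k=>⟨0,0⟩
  e1=⟨0,1,0⟩ h=>⟨4,0,1⟩ k=>⟨3,0⟩
  e2=⟨0,0,1⟩ h=>⟨1,2,2⟩ k=>⟨2,1⟩
  result₂ = ⟨0 3 2; 0 0 1⟩
Equal? same morphism ✓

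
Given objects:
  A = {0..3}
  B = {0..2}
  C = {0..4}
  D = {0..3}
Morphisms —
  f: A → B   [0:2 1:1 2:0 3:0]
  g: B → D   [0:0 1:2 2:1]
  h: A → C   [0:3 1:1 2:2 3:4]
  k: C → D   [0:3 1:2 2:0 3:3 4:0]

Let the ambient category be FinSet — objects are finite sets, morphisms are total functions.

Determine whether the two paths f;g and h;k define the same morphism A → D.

Answer: DOES NOT COMMUTE

Trace:
Path 1 = f;g:
  0 f→2 g→1
  1 f→1 g→2
  2 f→0 g→0
  3 f→0 g→0
  ⟦path⟧₁ = [0:1 1:2 2:0 3:0]
Path 2 = h;k:
  0 h→3 k→3
  1 h→1 k→2
  2 h→2 k→0
  3 h→4 k→0
  ⟦path⟧₂ = [0:3 1:2 2:0 3:0]
Equal? NO — does not commute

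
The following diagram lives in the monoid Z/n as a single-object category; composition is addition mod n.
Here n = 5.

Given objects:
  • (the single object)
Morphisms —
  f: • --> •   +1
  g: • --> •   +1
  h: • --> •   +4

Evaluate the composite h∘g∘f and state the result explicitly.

  0 +1≡1 +1≡2 +4≡1  (mod 5)
⟦path⟧: +1

Answer: +1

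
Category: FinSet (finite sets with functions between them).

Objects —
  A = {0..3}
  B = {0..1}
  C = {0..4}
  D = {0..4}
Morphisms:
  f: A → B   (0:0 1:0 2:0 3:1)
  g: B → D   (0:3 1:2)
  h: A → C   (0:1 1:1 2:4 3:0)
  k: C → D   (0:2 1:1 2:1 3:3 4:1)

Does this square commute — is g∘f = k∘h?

Path 1 = f;g:
  0 f→0 g→3
  1 f→0 g→3
  2 f→0 g→3
  3 f→1 g→2
  composite₁ = (0:3 1:3 2:3 3:2)
Path 2 = h;k:
  0 h→1 k→1
  1 h→1 k→1
  2 h→4 k→1
  3 h→0 k→2
  composite₂ = (0:1 1:1 2:1 3:2)
Equal? NO — does not commute

Answer: DOES NOT COMMUTE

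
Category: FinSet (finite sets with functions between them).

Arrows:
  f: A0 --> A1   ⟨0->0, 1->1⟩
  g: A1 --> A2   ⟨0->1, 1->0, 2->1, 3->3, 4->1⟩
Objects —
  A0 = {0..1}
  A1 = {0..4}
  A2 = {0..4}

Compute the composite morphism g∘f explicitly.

Answer: ⟨0->1, 1->0⟩

Work:
  0 f-->0 g-->1
  1 f-->1 g-->0
result: ⟨0->1, 1->0⟩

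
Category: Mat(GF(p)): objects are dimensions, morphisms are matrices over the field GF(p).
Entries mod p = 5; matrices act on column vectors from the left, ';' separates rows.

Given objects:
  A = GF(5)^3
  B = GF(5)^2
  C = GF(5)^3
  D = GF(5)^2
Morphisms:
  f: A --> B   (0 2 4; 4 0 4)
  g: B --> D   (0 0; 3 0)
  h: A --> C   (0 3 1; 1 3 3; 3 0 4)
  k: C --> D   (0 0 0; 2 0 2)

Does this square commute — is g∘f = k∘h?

Along f;g (path 1):
  e0=[1,0,0] f-->[0,4] g-->[0,0]
  e1=[0,1,0] f-->[2,0] g-->[0,1]
  e2=[0,0,1] f-->[4,4] g-->[0,2]
  ⟦path⟧₁ = (0 0 0; 0 1 2)
Along h;k (path 2):
  e0=[1,0,0] h-->[0,1,3] k-->[0,1]
  e1=[0,1,0] h-->[3,3,0] k-->[0,1]
  e2=[0,0,1] h-->[1,3,4] k-->[0,0]
  ⟦path⟧₂ = (0 0 0; 1 1 0)
Equal? distinct morphisms ✗

Answer: DOES NOT COMMUTE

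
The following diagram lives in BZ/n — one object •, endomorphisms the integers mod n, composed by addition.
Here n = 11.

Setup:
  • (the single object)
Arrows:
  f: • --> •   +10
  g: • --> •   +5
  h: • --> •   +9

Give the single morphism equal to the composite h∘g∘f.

  0 +10≡10 +5≡4 +9≡2  (mod 11)
⟦path⟧: +2

Answer: +2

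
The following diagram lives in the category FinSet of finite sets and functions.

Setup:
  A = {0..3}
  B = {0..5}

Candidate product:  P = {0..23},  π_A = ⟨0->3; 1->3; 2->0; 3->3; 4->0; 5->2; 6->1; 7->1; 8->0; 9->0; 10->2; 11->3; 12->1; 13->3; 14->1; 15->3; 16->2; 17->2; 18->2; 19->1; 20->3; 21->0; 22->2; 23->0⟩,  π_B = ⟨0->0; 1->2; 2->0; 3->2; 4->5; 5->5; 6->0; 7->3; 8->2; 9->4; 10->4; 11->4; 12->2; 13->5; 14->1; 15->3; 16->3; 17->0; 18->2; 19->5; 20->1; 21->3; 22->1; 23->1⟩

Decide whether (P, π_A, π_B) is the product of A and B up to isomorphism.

Answer: NOT A VALID PRODUCT — duplicate pair at indices 3,1

Work:
|A|·|B| = 4·6 = 24;  |P| = 24
Check the pairing map k ↦ (π_A(k), π_B(k)):
  0 -> (3,0)
  1 -> (3,2)
  2 -> (0,0)
  3 -> (3,2)  ✗ repeats pair of k=1
  4 -> (0,5)
  5 -> (2,5)
  6 -> (1,0)
  7 -> (1,3)
  8 -> (0,2)
  9 -> (0,4)
  10 -> (2,4)
  11 -> (3,4)
  12 -> (1,2)
  13 -> (3,5)
  14 -> (1,1)
  15 -> (3,3)
  16 -> (2,3)
  17 -> (2,0)
  18 -> (2,2)
  19 -> (1,5)
  20 -> (3,1)
  21 -> (0,3)
  22 -> (2,1)
  23 -> (0,1)
distinct pairs in image: 23 / 24 needed
  → (3,2) hit at k=1 and k=3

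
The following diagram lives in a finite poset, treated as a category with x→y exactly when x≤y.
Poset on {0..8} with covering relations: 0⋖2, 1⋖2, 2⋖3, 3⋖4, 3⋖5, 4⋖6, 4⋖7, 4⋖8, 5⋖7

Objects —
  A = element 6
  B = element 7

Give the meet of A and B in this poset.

Common predecessors of 6,7: {0,1,2,3,4}
  0 ⊑ 4
  1 ⊑ 4
  2 ⊑ 4
  3 ⊑ 4
  4 ⊑ 4
glb = 4

Answer: A∧B = 4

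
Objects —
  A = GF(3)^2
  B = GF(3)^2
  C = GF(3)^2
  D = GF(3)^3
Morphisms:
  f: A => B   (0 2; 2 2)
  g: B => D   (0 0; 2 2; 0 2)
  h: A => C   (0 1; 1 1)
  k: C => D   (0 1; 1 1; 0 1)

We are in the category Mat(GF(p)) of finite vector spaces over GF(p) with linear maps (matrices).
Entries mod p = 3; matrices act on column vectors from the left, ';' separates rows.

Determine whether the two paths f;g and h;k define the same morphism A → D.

Along f;g (path 1):
  e0=⟨1,0⟩ f=>⟨0,2⟩ g=>⟨0,1,1⟩
  e1=⟨0,1⟩ f=>⟨2,2⟩ g=>⟨0,2,1⟩
  composite₁ = (0 0; 1 2; 1 1)
Along h;k (path 2):
  e0=⟨1,0⟩ h=>⟨0,1⟩ k=>⟨1,1,1⟩
  e1=⟨0,1⟩ h=>⟨1,1⟩ k=>⟨1,2,1⟩
  composite₂ = (1 1; 1 2; 1 1)
Equal? differ; not commutative

Answer: DOES NOT COMMUTE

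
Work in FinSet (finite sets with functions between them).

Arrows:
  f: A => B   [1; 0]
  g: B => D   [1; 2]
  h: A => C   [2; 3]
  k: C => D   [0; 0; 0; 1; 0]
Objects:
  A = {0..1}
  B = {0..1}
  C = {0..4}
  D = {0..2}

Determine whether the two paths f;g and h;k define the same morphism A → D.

1) trace f;g:
  0 f=>1 g=>2
  1 f=>0 g=>1
  result₁ = [2; 1]
2) trace h;k:
  0 h=>2 k=>0
  1 h=>3 k=>1
  result₂ = [0; 1]
Equal? NO — does not commute

Answer: DOES NOT COMMUTE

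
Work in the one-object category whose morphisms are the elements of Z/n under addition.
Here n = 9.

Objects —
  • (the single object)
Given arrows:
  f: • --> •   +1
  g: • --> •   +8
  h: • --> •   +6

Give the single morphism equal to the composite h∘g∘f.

Answer: +6

Work:
  0 +1≡1 +8≡0 +6≡6  (mod 9)
result: +6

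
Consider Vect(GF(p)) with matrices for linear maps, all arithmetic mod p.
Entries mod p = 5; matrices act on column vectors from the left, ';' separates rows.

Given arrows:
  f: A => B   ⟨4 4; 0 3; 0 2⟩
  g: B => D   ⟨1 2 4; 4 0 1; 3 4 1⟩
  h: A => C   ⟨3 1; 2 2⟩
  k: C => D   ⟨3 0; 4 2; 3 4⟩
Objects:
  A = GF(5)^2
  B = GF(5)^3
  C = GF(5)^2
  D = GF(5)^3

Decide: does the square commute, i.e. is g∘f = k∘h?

Path 1 = f;g:
  e0=(1,0) f=>(4,0,0) g=>(4,1,2)
  e1=(0,1) f=>(4,3,2) g=>(3,3,1)
  composite₁ = ⟨4 3; 1 3; 2 1⟩
Path 2 = h;k:
  e0=(1,0) h=>(3,2) k=>(4,1,2)
  e1=(0,1) h=>(1,2) k=>(3,3,1)
  composite₂ = ⟨4 3; 1 3; 2 1⟩
Equal? same morphism ✓

Answer: COMMUTES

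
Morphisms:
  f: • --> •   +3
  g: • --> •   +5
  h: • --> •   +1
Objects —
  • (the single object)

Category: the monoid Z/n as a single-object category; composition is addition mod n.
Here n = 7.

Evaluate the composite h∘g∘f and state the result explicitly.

  0 +3≡3 +5≡1 +1≡2  (mod 7)
⟦path⟧: +2

Answer: +2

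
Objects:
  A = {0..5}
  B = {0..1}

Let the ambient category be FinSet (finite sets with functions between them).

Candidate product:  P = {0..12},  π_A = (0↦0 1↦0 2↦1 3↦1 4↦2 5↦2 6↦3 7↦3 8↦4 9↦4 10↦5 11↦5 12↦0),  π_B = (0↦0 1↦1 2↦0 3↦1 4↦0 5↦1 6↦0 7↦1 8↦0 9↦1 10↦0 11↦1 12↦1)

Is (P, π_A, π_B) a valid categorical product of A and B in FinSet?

Answer: NOT A VALID PRODUCT — |P|=13 ≠ |A|·|B|=12

Work:
|A|·|B| = 6·2 = 12;  |P| = 13
  → cardinalities differ; no bijection possible.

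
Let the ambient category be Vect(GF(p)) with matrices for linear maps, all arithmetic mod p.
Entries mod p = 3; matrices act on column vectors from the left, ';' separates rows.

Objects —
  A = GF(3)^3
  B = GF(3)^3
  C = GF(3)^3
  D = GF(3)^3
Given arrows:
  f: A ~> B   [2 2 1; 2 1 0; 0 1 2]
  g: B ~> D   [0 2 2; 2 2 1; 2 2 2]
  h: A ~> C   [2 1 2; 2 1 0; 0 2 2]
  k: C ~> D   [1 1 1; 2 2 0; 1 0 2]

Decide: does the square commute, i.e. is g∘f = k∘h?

Path 1 = f;g:
  e0=[1,0,0] f~>[2,2,0] g~>[1,2,2]
  e1=[0,1,0] f~>[2,1,1] g~>[1,1,2]
  e2=[0,0,1] f~>[1,0,2] g~>[1,1,0]
  composite₁ = [1 1 1; 2 1 1; 2 2 0]
Path 2 = h;k:
  e0=[1,0,0] h~>[2,2,0] k~>[1,2,2]
  e1=[0,1,0] h~>[1,1,2] k~>[1,1,2]
  e2=[0,0,1] h~>[2,0,2] k~>[1,1,0]
  composite₂ = [1 1 1; 2 1 1; 2 2 0]
Equal? YES — commutes

Answer: COMMUTES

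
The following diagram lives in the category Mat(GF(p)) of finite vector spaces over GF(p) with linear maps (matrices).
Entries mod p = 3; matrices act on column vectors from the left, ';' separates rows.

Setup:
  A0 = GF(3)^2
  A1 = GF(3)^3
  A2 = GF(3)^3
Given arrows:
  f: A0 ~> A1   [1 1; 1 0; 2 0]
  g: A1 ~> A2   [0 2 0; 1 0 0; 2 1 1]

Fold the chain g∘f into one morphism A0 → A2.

  e0=⟨1,0⟩ f~>⟨1,1,2⟩ g~>⟨2,1,2⟩
  e1=⟨0,1⟩ f~>⟨1,0,0⟩ g~>⟨0,1,2⟩
result: [2 0; 1 1; 2 2]

Answer: [2 0; 1 1; 2 2]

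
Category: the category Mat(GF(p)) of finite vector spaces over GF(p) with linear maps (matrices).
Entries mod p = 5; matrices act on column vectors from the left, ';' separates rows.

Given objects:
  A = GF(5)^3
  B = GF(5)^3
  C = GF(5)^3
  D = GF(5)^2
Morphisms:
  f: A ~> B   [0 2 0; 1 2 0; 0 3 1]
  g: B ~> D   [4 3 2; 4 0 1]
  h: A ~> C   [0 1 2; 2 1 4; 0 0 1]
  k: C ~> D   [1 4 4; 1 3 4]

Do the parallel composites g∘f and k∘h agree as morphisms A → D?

Along f;g (path 1):
  e0=⟨1,0,0⟩ f~>⟨0,1,0⟩ g~>⟨3,0⟩
  e1=⟨0,1,0⟩ f~>⟨2,2,3⟩ g~>⟨0,1⟩
  e2=⟨0,0,1⟩ f~>⟨0,0,1⟩ g~>⟨2,1⟩
  composite₁ = [3 0 2; 0 1 1]
Along h;k (path 2):
  e0=⟨1,0,0⟩ h~>⟨0,2,0⟩ k~>⟨3,1⟩
  e1=⟨0,1,0⟩ h~>⟨1,1,0⟩ k~>⟨0,4⟩
  e2=⟨0,0,1⟩ h~>⟨2,4,1⟩ k~>⟨2,3⟩
  composite₂ = [3 0 2; 1 4 3]
Equal? NO — does not commute

Answer: DOES NOT COMMUTE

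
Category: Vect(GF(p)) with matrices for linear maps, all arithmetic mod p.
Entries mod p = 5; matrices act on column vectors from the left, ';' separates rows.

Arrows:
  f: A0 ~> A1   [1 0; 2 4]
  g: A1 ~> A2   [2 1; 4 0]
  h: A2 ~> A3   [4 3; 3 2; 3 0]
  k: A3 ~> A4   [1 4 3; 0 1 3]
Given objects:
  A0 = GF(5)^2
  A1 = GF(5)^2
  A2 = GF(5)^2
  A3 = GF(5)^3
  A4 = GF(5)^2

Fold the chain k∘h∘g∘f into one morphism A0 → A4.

  e0=[1,0] f~>[1,2] g~>[4,4] h~>[3,0,2] k~>[4,1]
  e1=[0,1] f~>[0,4] g~>[4,0] h~>[1,2,2] k~>[0,3]
result: [4 0; 1 3]

Answer: [4 0; 1 3]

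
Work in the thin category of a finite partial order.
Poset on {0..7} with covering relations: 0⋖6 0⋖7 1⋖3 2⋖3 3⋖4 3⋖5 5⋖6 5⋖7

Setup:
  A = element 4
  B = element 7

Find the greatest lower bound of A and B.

Lower bounds of A=4 and B=7: {1,2,3}
  1 <= 3
  2 <= 3
  3 <= 3
glb = 3

Answer: A∧B = 3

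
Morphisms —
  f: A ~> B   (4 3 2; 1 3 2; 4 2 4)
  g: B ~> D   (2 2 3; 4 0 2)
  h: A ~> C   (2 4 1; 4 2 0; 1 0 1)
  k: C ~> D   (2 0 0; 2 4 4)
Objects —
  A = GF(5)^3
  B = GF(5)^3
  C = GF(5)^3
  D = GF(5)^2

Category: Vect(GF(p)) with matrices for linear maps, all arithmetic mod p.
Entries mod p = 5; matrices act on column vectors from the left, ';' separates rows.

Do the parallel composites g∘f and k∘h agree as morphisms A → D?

Path 1 = f;g:
  e0=⟨1,0,0⟩ f~>⟨4,1,4⟩ g~>⟨2,4⟩
  e1=⟨0,1,0⟩ f~>⟨3,3,2⟩ g~>⟨3,1⟩
  e2=⟨0,0,1⟩ f~>⟨2,2,4⟩ g~>⟨0,1⟩
  result₁ = (2 3 0; 4 1 1)
Path 2 = h;k:
  e0=⟨1,0,0⟩ h~>⟨2,4,1⟩ k~>⟨4,4⟩
  e1=⟨0,1,0⟩ h~>⟨4,2,0⟩ k~>⟨3,1⟩
  e2=⟨0,0,1⟩ h~>⟨1,0,1⟩ k~>⟨2,1⟩
  result₂ = (4 3 2; 4 1 1)
Equal? differ; not commutative

Answer: DOES NOT COMMUTE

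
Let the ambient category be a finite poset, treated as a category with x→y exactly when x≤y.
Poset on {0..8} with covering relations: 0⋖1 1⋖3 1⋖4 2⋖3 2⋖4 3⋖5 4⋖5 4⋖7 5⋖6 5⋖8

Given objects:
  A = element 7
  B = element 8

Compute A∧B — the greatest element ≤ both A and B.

Answer: A∧B = 4

Trace:
Lower bounds of A=7 and B=8: {0,1,2,4}
  0 ≤ 4
  1 ≤ 4
  2 ≤ 4
  4 ≤ 4
glb = 4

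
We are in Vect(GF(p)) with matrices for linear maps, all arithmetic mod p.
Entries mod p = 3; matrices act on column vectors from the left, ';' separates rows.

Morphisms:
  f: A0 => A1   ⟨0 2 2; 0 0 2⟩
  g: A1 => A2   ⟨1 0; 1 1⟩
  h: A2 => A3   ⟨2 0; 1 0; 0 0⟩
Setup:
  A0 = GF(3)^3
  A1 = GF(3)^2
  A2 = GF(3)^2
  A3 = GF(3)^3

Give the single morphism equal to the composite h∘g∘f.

  e0=(1,0,0) f=>(0,0) g=>(0,0) h=>(0,0,0)
  e1=(0,1,0) f=>(2,0) g=>(2,2) h=>(1,2,0)
  e2=(0,0,1) f=>(2,2) g=>(2,1) h=>(1,2,0)
⟦path⟧: ⟨0 1 1; 0 2 2; 0 0 0⟩

Answer: ⟨0 1 1; 0 2 2; 0 0 0⟩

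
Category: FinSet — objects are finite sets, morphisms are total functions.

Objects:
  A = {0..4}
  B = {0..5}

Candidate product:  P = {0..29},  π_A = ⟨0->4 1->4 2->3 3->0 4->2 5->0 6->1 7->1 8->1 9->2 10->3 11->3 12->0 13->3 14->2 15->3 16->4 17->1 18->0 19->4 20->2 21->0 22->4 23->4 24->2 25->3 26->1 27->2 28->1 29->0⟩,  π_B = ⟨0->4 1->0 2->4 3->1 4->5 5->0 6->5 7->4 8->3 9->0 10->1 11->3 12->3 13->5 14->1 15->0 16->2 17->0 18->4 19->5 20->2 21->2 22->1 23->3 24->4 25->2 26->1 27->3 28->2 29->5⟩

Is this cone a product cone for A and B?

Answer: VALID PRODUCT

Trace:
|A|·|B| = 5·6 = 30;  |P| = 30
Check the pairing map k ↦ (π_A(k), π_B(k)):
  0 -> (4,4)
  1 -> (4,0)
  2 -> (3,4)
  3 -> (0,1)
  4 -> (2,5)
  5 -> (0,0)
  6 -> (1,5)
  7 -> (1,4)
  8 -> (1,3)
  9 -> (2,0)
  10 -> (3,1)
  11 -> (3,3)
  12 -> (0,3)
  13 -> (3,5)
  14 -> (2,1)
  15 -> (3,0)
  16 -> (4,2)
  17 -> (1,0)
  18 -> (0,4)
  19 -> (4,5)
  20 -> (2,2)
  21 -> (0,2)
  22 -> (4,1)
  23 -> (4,3)
  24 -> (2,4)
  25 -> (3,2)
  26 -> (1,1)
  27 -> (2,3)
  28 -> (1,2)
  29 -> (0,5)
distinct pairs in image: 30 / 30 needed
  → bijection onto A×B; projections well-typed.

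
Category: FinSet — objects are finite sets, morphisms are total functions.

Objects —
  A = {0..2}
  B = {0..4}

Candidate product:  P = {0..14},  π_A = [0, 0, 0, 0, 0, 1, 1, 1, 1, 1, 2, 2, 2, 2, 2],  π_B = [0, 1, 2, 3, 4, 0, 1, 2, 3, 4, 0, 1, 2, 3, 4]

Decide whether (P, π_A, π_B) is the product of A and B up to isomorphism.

|A|·|B| = 3·5 = 15;  |P| = 15
Check the pairing map k ↦ (π_A(k), π_B(k)):
  0 ↦ (0,0)
  1 ↦ (0,1)
  2 ↦ (0,2)
  3 ↦ (0,3)
  4 ↦ (0,4)
  5 ↦ (1,0)
  6 ↦ (1,1)
  7 ↦ (1,2)
  8 ↦ (1,3)
  9 ↦ (1,4)
  10 ↦ (2,0)
  11 ↦ (2,1)
  12 ↦ (2,2)
  13 ↦ (2,3)
  14 ↦ (2,4)
distinct pairs in image: 15 / 15 needed
  → bijection onto A×B; projections well-typed.

Answer: VALID PRODUCT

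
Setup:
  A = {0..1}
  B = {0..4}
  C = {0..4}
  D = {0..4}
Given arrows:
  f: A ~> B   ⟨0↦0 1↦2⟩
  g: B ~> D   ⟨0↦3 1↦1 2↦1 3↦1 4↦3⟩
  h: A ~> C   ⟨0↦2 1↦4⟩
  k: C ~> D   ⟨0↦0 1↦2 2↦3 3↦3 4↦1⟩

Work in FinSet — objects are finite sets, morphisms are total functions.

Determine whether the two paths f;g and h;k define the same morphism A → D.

Path 1 = f;g:
  0 f~>0 g~>3
  1 f~>2 g~>1
  ⟦path⟧₁ = ⟨0↦3 1↦1⟩
Path 2 = h;k:
  0 h~>2 k~>3
  1 h~>4 k~>1
  ⟦path⟧₂ = ⟨0↦3 1↦1⟩
Equal? equal; square commutes

Answer: COMMUTES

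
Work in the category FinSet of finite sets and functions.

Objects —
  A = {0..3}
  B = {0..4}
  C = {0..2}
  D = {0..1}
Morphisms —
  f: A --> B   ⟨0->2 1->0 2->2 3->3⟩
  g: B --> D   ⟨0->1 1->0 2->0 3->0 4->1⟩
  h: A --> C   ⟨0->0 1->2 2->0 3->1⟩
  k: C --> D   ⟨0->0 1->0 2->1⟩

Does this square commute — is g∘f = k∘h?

Answer: COMMUTES

Trace:
Path 1 = f;g:
  0 f-->2 g-->0
  1 f-->0 g-->1
  2 f-->2 g-->0
  3 f-->3 g-->0
  ⟦path⟧₁ = ⟨0->0 1->1 2->0 3->0⟩
Path 2 = h;k:
  0 h-->0 k-->0
  1 h-->2 k-->1
  2 h-->0 k-->0
  3 h-->1 k-->0
  ⟦path⟧₂ = ⟨0->0 1->1 2->0 3->0⟩
Equal? YES — commutes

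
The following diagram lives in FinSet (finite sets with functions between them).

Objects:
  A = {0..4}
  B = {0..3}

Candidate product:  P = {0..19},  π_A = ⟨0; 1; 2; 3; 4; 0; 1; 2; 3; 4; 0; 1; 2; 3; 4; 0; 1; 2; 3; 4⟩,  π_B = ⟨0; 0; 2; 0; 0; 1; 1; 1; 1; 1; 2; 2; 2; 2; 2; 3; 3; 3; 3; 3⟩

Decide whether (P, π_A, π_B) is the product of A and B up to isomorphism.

|A|·|B| = 5·4 = 20;  |P| = 20
Check the pairing map k ↦ (π_A(k), π_B(k)):
  0 ↦ (0,0)
  1 ↦ (1,0)
  2 ↦ (2,2)
  3 ↦ (3,0)
  4 ↦ (4,0)
  5 ↦ (0,1)
  6 ↦ (1,1)
  7 ↦ (2,1)
  8 ↦ (3,1)
  9 ↦ (4,1)
  10 ↦ (0,2)
  11 ↦ (1,2)
  12 ↦ (2,2)  ✗ repeats pair of k=2
  13 ↦ (3,2)
  14 ↦ (4,2)
  15 ↦ (0,3)
  16 ↦ (1,3)
  17 ↦ (2,3)
  18 ↦ (3,3)
  19 ↦ (4,3)
distinct pairs in image: 19 / 20 needed
  → (2,2) hit at k=2 and k=12

Answer: NOT A VALID PRODUCT — duplicate pair at indices 12,2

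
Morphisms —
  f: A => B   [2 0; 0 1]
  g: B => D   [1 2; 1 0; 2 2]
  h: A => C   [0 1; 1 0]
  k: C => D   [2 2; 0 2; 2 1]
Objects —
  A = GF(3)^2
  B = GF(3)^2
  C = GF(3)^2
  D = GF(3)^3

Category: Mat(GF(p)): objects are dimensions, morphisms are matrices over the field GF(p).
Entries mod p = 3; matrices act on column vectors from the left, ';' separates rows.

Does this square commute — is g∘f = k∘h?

1) trace f;g:
  e0=⟨1,0⟩ f=>⟨2,0⟩ g=>⟨2,2,1⟩
  e1=⟨0,1⟩ f=>⟨0,1⟩ g=>⟨2,0,2⟩
  composite₁ = [2 2; 2 0; 1 2]
2) trace h;k:
  e0=⟨1,0⟩ h=>⟨0,1⟩ k=>⟨2,2,1⟩
  e1=⟨0,1⟩ h=>⟨1,0⟩ k=>⟨2,0,2⟩
  composite₂ = [2 2; 2 0; 1 2]
Equal? same morphism ✓

Answer: COMMUTES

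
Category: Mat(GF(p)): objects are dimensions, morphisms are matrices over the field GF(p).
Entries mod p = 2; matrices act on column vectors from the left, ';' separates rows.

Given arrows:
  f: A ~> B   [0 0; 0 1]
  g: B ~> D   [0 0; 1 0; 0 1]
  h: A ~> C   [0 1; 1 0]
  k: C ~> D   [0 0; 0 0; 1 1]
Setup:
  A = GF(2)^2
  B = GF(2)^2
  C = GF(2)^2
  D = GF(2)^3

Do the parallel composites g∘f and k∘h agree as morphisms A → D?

Answer: DOES NOT COMMUTE

Derivation:
Along f;g (path 1):
  e0=⟨1,0⟩ f~>⟨0,0⟩ g~>⟨0,0,0⟩
  e1=⟨0,1⟩ f~>⟨0,1⟩ g~>⟨0,0,1⟩
  composite₁ = [0 0; 0 0; 0 1]
Along h;k (path 2):
  e0=⟨1,0⟩ h~>⟨0,1⟩ k~>⟨0,0,1⟩
  e1=⟨0,1⟩ h~>⟨1,0⟩ k~>⟨0,0,1⟩
  composite₂ = [0 0; 0 0; 1 1]
Equal? distinct morphisms ✗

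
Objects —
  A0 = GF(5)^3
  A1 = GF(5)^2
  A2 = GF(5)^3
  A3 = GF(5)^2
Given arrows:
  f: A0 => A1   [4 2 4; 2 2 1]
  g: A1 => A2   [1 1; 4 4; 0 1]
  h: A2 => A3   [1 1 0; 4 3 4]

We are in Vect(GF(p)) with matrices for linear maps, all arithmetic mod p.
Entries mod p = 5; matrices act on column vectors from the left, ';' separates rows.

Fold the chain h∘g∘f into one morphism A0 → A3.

Answer: [0 0 0; 4 2 4]

Derivation:
  e0=[1,0,0] f=>[4,2] g=>[1,4,2] h=>[0,4]
  e1=[0,1,0] f=>[2,2] g=>[4,1,2] h=>[0,2]
  e2=[0,0,1] f=>[4,1] g=>[0,0,1] h=>[0,4]
composite: [0 0 0; 4 2 4]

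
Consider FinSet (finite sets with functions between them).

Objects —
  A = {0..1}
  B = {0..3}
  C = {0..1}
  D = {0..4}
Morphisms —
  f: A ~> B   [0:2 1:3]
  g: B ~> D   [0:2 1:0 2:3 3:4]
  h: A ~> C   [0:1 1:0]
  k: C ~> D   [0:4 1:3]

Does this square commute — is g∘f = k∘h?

Path 1 = f;g:
  0 f~>2 g~>3
  1 f~>3 g~>4
  result₁ = [0:3 1:4]
Path 2 = h;k:
  0 h~>1 k~>3
  1 h~>0 k~>4
  result₂ = [0:3 1:4]
Equal? equal; square commutes

Answer: COMMUTES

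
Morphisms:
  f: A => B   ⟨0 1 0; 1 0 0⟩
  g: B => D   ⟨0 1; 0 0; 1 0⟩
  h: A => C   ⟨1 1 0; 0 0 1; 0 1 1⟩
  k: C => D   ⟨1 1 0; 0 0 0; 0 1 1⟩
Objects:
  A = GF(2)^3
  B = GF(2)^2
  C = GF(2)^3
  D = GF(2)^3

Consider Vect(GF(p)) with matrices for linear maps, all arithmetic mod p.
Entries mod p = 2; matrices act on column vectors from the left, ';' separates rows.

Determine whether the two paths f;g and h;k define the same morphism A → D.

Along f;g (path 1):
  e0=⟨1,0,0⟩ f=>⟨0,1⟩ g=>⟨1,0,0⟩
  e1=⟨0,1,0⟩ f=>⟨1,0⟩ g=>⟨0,0,1⟩
  e2=⟨0,0,1⟩ f=>⟨0,0⟩ g=>⟨0,0,0⟩
  ⟦path⟧₁ = ⟨1 0 0; 0 0 0; 0 1 0⟩
Along h;k (path 2):
  e0=⟨1,0,0⟩ h=>⟨1,0,0⟩ k=>⟨1,0,0⟩
  e1=⟨0,1,0⟩ h=>⟨1,0,1⟩ k=>⟨1,0,1⟩
  e2=⟨0,0,1⟩ h=>⟨0,1,1⟩ k=>⟨1,0,0⟩
  ⟦path⟧₂ = ⟨1 1 1; 0 0 0; 0 1 0⟩
Equal? distinct morphisms ✗

Answer: DOES NOT COMMUTE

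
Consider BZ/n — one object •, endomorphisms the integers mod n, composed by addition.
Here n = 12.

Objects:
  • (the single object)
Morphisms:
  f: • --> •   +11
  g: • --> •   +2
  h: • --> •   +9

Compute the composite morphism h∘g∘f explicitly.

  0 +11≡11 +2≡1 +9≡10  (mod 12)
result: +10

Answer: +10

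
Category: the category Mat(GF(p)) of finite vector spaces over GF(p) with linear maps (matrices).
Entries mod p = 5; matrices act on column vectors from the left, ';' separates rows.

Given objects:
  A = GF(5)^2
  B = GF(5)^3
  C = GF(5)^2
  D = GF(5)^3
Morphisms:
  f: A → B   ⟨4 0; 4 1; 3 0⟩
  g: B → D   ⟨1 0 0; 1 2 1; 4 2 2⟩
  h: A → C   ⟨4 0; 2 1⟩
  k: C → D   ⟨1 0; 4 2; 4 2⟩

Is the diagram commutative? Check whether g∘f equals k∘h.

Answer: COMMUTES

Work:
Along f;g (path 1):
  e0=(1,0) f→(4,4,3) g→(4,0,0)
  e1=(0,1) f→(0,1,0) g→(0,2,2)
  composite₁ = ⟨4 0; 0 2; 0 2⟩
Along h;k (path 2):
  e0=(1,0) h→(4,2) k→(4,0,0)
  e1=(0,1) h→(0,1) k→(0,2,2)
  composite₂ = ⟨4 0; 0 2; 0 2⟩
Equal? YES — commutes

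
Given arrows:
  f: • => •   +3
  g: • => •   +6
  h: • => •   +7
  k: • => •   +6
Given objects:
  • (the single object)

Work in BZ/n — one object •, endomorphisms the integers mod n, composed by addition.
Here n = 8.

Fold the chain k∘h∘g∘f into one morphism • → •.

  0 +3≡3 +6≡1 +7≡0 +6≡6  (mod 8)
result: +6

Answer: +6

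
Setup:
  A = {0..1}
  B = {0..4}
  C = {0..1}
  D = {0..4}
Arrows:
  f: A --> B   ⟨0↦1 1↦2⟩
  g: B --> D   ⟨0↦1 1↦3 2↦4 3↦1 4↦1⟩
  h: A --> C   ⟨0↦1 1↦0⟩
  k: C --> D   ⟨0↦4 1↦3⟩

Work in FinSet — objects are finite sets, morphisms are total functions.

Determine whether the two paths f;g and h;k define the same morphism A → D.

Answer: COMMUTES

Trace:
1) trace f;g:
  0 f-->1 g-->3
  1 f-->2 g-->4
  ⟦path⟧₁ = ⟨0↦3 1↦4⟩
2) trace h;k:
  0 h-->1 k-->3
  1 h-->0 k-->4
  ⟦path⟧₂ = ⟨0↦3 1↦4⟩
Equal? equal; square commutes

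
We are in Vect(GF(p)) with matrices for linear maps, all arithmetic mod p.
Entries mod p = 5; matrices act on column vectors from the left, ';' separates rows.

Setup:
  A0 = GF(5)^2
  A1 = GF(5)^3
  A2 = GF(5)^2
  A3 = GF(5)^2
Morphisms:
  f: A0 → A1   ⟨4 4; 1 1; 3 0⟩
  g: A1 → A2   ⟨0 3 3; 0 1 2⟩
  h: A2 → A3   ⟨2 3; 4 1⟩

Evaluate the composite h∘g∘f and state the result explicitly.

Answer: ⟨0 4; 0 3⟩

Trace:
  e0=⟨1,0⟩ f→⟨4,1,3⟩ g→⟨2,2⟩ h→⟨0,0⟩
  e1=⟨0,1⟩ f→⟨4,1,0⟩ g→⟨3,1⟩ h→⟨4,3⟩
composite: ⟨0 4; 0 3⟩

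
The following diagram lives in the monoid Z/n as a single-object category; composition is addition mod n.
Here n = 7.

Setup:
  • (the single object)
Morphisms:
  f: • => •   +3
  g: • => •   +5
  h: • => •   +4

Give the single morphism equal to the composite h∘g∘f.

  0 +3≡3 +5≡1 +4≡5  (mod 7)
composite: +5

Answer: +5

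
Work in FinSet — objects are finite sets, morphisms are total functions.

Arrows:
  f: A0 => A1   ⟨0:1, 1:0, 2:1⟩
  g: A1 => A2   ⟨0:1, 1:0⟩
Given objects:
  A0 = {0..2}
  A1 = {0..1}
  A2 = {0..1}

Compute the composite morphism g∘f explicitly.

Answer: ⟨0:0, 1:1, 2:0⟩

Work:
  0 f=>1 g=>0
  1 f=>0 g=>1
  2 f=>1 g=>0
composite: ⟨0:0, 1:1, 2:0⟩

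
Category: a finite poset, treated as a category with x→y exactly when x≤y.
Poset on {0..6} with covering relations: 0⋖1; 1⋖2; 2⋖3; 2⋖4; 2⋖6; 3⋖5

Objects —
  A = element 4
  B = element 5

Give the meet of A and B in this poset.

Answer: A∧B = 2

Work:
Lower bounds of A=4 and B=5: {0,1,2}
  0 ⊑ 2
  1 ⊑ 2
  2 ⊑ 2
glb = 2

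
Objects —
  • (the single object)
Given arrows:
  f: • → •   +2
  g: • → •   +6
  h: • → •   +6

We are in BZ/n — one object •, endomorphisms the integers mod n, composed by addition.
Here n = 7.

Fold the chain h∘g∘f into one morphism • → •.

  0 +2≡2 +6≡1 +6≡0  (mod 7)
result: +0

Answer: +0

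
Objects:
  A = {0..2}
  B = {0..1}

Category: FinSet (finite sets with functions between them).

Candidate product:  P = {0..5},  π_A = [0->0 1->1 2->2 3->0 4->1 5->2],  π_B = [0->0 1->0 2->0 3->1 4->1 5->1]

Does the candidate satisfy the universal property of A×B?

Answer: VALID PRODUCT

Derivation:
|A|·|B| = 3·2 = 6;  |P| = 6
Check the pairing map k ↦ (π_A(k), π_B(k)):
  0 -> (0,0)
  1 -> (1,0)
  2 -> (2,0)
  3 -> (0,1)
  4 -> (1,1)
  5 -> (2,1)
distinct pairs in image: 6 / 6 needed
  → bijection onto A×B; projections well-typed.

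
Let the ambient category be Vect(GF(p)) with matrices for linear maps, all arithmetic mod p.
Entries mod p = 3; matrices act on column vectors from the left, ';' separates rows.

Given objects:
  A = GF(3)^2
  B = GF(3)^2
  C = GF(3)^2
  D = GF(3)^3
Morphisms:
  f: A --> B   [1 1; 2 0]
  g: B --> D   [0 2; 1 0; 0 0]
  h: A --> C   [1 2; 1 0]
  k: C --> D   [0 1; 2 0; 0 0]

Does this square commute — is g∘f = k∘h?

Along f;g (path 1):
  e0=[1,0] f-->[1,2] g-->[1,1,0]
  e1=[0,1] f-->[1,0] g-->[0,1,0]
  result₁ = [1 0; 1 1; 0 0]
Along h;k (path 2):
  e0=[1,0] h-->[1,1] k-->[1,2,0]
  e1=[0,1] h-->[2,0] k-->[0,1,0]
  result₂ = [1 0; 2 1; 0 0]
Equal? differ; not commutative

Answer: DOES NOT COMMUTE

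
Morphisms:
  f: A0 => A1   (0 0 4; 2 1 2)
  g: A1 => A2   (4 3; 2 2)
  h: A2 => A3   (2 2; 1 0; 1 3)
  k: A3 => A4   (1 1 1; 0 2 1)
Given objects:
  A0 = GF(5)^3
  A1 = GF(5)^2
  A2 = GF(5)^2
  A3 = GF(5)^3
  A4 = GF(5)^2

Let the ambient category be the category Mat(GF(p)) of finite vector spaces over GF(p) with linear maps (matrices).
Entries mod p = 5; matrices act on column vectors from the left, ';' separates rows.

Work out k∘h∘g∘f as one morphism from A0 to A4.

  e0=(1,0,0) f=>(0,2) g=>(1,4) h=>(0,1,3) k=>(4,0)
  e1=(0,1,0) f=>(0,1) g=>(3,2) h=>(0,3,4) k=>(2,0)
  e2=(0,0,1) f=>(4,2) g=>(2,2) h=>(3,2,3) k=>(3,2)
⟦path⟧: (4 2 3; 0 0 2)

Answer: (4 2 3; 0 0 2)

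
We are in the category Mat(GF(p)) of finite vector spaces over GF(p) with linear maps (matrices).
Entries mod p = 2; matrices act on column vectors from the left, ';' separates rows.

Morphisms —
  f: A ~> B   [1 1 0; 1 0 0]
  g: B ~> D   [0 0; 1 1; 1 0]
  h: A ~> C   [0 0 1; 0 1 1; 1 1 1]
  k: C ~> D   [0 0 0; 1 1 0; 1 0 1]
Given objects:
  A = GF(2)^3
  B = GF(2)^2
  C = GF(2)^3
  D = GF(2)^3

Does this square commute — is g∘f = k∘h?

1) trace f;g:
  e0=⟨1,0,0⟩ f~>⟨1,1⟩ g~>⟨0,0,1⟩
  e1=⟨0,1,0⟩ f~>⟨1,0⟩ g~>⟨0,1,1⟩
  e2=⟨0,0,1⟩ f~>⟨0,0⟩ g~>⟨0,0,0⟩
  result₁ = [0 0 0; 0 1 0; 1 1 0]
2) trace h;k:
  e0=⟨1,0,0⟩ h~>⟨0,0,1⟩ k~>⟨0,0,1⟩
  e1=⟨0,1,0⟩ h~>⟨0,1,1⟩ k~>⟨0,1,1⟩
  e2=⟨0,0,1⟩ h~>⟨1,1,1⟩ k~>⟨0,0,0⟩
  result₂ = [0 0 0; 0 1 0; 1 1 0]
Equal? same morphism ✓

Answer: COMMUTES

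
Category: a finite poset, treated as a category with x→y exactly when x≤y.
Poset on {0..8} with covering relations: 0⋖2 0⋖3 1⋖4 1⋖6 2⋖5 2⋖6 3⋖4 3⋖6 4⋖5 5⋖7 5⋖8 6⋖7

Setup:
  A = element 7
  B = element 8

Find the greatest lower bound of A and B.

Answer: A∧B = 5

Work:
Lower bounds of A=7 and B=8: {0,1,2,3,4,5}
  0 ≤ 5
  1 ≤ 5
  2 ≤ 5
  3 ≤ 5
  4 ≤ 5
  5 ≤ 5
glb = 5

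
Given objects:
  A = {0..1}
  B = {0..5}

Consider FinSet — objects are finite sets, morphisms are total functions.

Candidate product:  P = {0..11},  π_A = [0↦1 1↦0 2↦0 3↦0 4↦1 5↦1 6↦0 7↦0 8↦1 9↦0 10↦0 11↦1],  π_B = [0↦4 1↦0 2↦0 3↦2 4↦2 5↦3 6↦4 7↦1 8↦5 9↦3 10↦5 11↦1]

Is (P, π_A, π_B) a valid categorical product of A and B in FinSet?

Answer: NOT A VALID PRODUCT — duplicate pair at indices 2,1

Work:
|A|·|B| = 2·6 = 12;  |P| = 12
Check the pairing map k ↦ (π_A(k), π_B(k)):
  0 ↦ (1,4)
  1 ↦ (0,0)
  2 ↦ (0,0)  ✗ repeats pair of k=1
  3 ↦ (0,2)
  4 ↦ (1,2)
  5 ↦ (1,3)
  6 ↦ (0,4)
  7 ↦ (0,1)
  8 ↦ (1,5)
  9 ↦ (0,3)
  10 ↦ (0,5)
  11 ↦ (1,1)
distinct pairs in image: 11 / 12 needed
  → (0,0) hit at k=1 and k=2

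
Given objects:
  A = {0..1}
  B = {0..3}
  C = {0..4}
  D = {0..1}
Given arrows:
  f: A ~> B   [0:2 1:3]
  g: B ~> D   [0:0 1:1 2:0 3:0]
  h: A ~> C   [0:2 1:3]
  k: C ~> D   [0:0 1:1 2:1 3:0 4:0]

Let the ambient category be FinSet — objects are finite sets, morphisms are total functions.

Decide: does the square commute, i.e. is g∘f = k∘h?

Answer: DOES NOT COMMUTE

Derivation:
Path 1 = f;g:
  0 f~>2 g~>0
  1 f~>3 g~>0
  composite₁ = [0:0 1:0]
Path 2 = h;k:
  0 h~>2 k~>1
  1 h~>3 k~>0
  composite₂ = [0:1 1:0]
Equal? differ; not commutative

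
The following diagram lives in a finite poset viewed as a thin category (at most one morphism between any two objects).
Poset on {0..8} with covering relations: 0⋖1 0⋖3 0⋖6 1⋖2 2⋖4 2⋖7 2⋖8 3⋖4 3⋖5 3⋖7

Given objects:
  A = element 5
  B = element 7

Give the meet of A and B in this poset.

Answer: A∧B = 3

Trace:
Lower bounds of A=5 and B=7: {0,3}
  0 ⊑ 3
  3 ⊑ 3
glb = 3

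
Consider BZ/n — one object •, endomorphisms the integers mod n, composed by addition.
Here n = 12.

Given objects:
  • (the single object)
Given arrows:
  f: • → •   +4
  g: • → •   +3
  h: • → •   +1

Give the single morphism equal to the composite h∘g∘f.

Answer: +8

Derivation:
  0 +4≡4 +3≡7 +1≡8  (mod 12)
composite: +8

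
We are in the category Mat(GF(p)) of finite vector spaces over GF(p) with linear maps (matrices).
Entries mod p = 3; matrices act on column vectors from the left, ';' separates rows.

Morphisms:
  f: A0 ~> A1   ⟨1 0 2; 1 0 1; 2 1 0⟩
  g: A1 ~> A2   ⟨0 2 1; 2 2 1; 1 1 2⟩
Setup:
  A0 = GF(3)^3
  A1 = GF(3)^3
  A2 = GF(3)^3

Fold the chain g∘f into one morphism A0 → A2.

Answer: ⟨1 1 2; 0 1 0; 0 2 0⟩

Trace:
  e0=[1,0,0] f~>[1,1,2] g~>[1,0,0]
  e1=[0,1,0] f~>[0,0,1] g~>[1,1,2]
  e2=[0,0,1] f~>[2,1,0] g~>[2,0,0]
composite: ⟨1 1 2; 0 1 0; 0 2 0⟩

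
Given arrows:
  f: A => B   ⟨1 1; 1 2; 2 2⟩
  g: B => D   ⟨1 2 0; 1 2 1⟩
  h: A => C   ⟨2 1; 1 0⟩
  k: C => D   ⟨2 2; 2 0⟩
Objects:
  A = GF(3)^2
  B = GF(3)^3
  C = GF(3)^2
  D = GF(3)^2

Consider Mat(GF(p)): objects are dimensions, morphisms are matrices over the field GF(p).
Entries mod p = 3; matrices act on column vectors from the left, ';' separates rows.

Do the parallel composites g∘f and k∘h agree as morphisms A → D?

Answer: DOES NOT COMMUTE

Derivation:
Path 1 = f;g:
  e0=(1,0) f=>(1,1,2) g=>(0,2)
  e1=(0,1) f=>(1,2,2) g=>(2,1)
  composite₁ = ⟨0 2; 2 1⟩
Path 2 = h;k:
  e0=(1,0) h=>(2,1) k=>(0,1)
  e1=(0,1) h=>(1,0) k=>(2,2)
  composite₂ = ⟨0 2; 1 2⟩
Equal? NO — does not commute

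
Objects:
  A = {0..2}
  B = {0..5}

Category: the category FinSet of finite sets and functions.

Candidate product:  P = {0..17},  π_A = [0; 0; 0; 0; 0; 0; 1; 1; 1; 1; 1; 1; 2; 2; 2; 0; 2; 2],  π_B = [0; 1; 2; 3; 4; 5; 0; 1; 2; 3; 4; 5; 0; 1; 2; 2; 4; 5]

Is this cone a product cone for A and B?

Answer: NOT A VALID PRODUCT — duplicate pair at indices 2,15

Derivation:
|A|·|B| = 3·6 = 18;  |P| = 18
Check the pairing map k ↦ (π_A(k), π_B(k)):
  0 : (0,0)
  1 : (0,1)
  2 : (0,2)
  3 : (0,3)
  4 : (0,4)
  5 : (0,5)
  6 : (1,0)
  7 : (1,1)
  8 : (1,2)
  9 : (1,3)
  10 : (1,4)
  11 : (1,5)
  12 : (2,0)
  13 : (2,1)
  14 : (2,2)
  15 : (0,2)  ✗ repeats pair of k=2
  16 : (2,4)
  17 : (2,5)
distinct pairs in image: 17 / 18 needed
  → (0,2) hit at k=2 and k=15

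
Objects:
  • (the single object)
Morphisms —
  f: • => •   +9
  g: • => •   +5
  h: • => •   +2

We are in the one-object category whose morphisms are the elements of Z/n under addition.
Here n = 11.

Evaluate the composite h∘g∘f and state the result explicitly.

  0 +9≡9 +5≡3 +2≡5  (mod 11)
composite: +5

Answer: +5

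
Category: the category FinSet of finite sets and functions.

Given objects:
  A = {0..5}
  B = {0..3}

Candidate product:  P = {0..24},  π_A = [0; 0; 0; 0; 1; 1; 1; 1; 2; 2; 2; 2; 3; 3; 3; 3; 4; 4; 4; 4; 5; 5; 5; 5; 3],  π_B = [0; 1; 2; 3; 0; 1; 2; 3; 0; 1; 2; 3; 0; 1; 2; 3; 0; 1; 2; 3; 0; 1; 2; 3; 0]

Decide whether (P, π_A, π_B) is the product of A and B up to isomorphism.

Answer: NOT A VALID PRODUCT — |P|=25 ≠ |A|·|B|=24

Trace:
|A|·|B| = 6·4 = 24;  |P| = 25
  → cardinalities differ; no bijection possible.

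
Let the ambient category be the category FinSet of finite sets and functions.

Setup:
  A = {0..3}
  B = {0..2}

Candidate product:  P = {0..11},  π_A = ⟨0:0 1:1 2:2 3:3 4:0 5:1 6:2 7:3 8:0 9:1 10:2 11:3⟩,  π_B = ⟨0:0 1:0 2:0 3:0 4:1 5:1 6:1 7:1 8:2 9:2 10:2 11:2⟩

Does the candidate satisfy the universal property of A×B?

Answer: VALID PRODUCT

Derivation:
|A|·|B| = 4·3 = 12;  |P| = 12
Check the pairing map k ↦ (π_A(k), π_B(k)):
  0 : (0,0)
  1 : (1,0)
  2 : (2,0)
  3 : (3,0)
  4 : (0,1)
  5 : (1,1)
  6 : (2,1)
  7 : (3,1)
  8 : (0,2)
  9 : (1,2)
  10 : (2,2)
  11 : (3,2)
distinct pairs in image: 12 / 12 needed
  → bijection onto A×B; projections well-typed.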